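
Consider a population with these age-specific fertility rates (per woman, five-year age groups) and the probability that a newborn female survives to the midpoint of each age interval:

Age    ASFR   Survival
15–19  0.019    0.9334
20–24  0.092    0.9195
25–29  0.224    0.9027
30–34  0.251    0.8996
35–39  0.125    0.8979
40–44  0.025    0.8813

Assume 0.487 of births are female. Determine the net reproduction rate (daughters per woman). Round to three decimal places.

1.618

Proportion female at birth = 0.487.
Each age group contributes 5 × ASFR × survival:
  15–19: 5 × 0.019 × 0.9334 = 0.08867
  20–24: 5 × 0.092 × 0.9195 = 0.42297
  25–29: 5 × 0.224 × 0.9027 = 1.01102
  30–34: 5 × 0.251 × 0.8996 = 1.12900
  35–39: 5 × 0.125 × 0.8979 = 0.56119
  40–44: 5 × 0.025 × 0.8813 = 0.11016
Sum = 3.32301
NRR = 0.487 × 3.32301 = 1.61831
With NRR above 1 the population is above replacement fertility.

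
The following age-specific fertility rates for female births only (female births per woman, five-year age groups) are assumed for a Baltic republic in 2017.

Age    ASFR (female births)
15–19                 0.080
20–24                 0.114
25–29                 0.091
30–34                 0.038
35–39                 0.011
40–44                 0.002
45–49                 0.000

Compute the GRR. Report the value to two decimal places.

Sum of female ASFRs = 0.080 + 0.114 + 0.091 + 0.038 + 0.011 + 0.002 + 0.000 = 0.336
GRR = 5 × 0.336 = 1.68

1.68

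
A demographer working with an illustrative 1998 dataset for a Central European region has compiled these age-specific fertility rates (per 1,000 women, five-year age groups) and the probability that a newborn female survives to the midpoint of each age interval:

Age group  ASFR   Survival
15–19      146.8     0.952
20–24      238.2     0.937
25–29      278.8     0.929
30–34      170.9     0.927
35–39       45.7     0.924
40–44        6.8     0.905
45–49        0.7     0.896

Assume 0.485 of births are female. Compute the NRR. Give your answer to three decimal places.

2.011

Proportion female at birth = 0.485.
Each age group contributes 5 × ASFR × survival:
  15–19: 5 × 146.8/1000 × 0.952 = 0.69877
  20–24: 5 × 238.2/1000 × 0.937 = 1.11597
  25–29: 5 × 278.8/1000 × 0.929 = 1.29503
  30–34: 5 × 170.9/1000 × 0.927 = 0.79212
  35–39: 5 × 45.7/1000 × 0.924 = 0.21113
  40–44: 5 × 6.8/1000 × 0.905 = 0.03077
  45–49: 5 × 0.7/1000 × 0.896 = 0.00314
Sum = 4.14693
NRR = 0.485 × 4.14693 = 2.01126
NRR > 1, so each generation more than replaces itself.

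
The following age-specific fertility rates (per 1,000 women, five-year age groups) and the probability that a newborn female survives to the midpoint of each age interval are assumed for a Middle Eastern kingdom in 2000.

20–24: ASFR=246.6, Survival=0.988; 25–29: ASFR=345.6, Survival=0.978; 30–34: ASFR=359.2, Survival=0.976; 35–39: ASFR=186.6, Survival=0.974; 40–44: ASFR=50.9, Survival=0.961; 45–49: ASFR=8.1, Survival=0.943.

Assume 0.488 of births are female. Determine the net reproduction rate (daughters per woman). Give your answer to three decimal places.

2.856

Proportion female at birth = 0.488.
Each age group contributes 5 × ASFR × survival:
  20–24: 5 × 246.6/1000 × 0.988 = 1.21820
  25–29: 5 × 345.6/1000 × 0.978 = 1.68998
  30–34: 5 × 359.2/1000 × 0.976 = 1.75290
  35–39: 5 × 186.6/1000 × 0.974 = 0.90874
  40–44: 5 × 50.9/1000 × 0.961 = 0.24457
  45–49: 5 × 8.1/1000 × 0.943 = 0.03819
Sum = 5.85258
NRR = 0.488 × 5.85258 = 2.85606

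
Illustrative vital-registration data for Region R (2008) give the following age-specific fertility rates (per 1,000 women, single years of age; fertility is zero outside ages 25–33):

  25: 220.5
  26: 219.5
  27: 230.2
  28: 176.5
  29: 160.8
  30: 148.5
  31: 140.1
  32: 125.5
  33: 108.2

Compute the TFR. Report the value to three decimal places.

Sum of ASFRs = 220.5 + 219.5 + 230.2 + 176.5 + 160.8 + 148.5 + 140.1 + 125.5 + 108.2 = 1529.8
TFR = 1529.8 / 1000 = 1.5298

1.530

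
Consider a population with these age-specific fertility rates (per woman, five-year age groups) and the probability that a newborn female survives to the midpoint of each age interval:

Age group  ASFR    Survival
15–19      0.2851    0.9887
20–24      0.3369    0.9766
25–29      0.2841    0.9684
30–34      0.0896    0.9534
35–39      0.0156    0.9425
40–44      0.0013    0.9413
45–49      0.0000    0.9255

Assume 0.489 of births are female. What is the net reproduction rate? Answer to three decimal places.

2.414

Proportion female at birth = 0.489.
Per-age-group product (5 × ASFR × survival probability):
  15–19: 5 × 0.2851 × 0.9887 = 1.40939
  20–24: 5 × 0.3369 × 0.9766 = 1.64508
  25–29: 5 × 0.2841 × 0.9684 = 1.37561
  30–34: 5 × 0.0896 × 0.9534 = 0.42712
  35–39: 5 × 0.0156 × 0.9425 = 0.07352
  40–44: 5 × 0.0013 × 0.9413 = 0.00612
  45–49: 5 × 0.0000 × 0.9255 = 0.00000
Sum = 4.93684
NRR = 0.489 × 4.93684 = 2.41411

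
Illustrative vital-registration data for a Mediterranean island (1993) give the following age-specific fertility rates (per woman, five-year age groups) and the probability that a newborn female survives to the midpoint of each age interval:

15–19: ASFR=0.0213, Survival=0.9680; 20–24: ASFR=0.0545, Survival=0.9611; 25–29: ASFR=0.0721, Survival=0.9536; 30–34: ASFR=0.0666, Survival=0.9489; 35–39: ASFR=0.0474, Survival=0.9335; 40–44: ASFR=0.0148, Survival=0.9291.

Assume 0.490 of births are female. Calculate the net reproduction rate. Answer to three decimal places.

Proportion female at birth = 0.490.
Per-age-group product (5 × ASFR × survival probability):
  15–19: 5 × 0.0213 × 0.9680 = 0.10309
  20–24: 5 × 0.0545 × 0.9611 = 0.26190
  25–29: 5 × 0.0721 × 0.9536 = 0.34377
  30–34: 5 × 0.0666 × 0.9489 = 0.31598
  35–39: 5 × 0.0474 × 0.9335 = 0.22124
  40–44: 5 × 0.0148 × 0.9291 = 0.06875
Sum = 1.31473
NRR = 0.490 × 1.31473 = 0.64422

0.644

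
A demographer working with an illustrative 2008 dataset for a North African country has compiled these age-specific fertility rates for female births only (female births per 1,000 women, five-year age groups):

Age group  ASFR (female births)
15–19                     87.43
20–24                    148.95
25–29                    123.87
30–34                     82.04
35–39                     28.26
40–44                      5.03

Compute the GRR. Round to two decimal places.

2.38

Sum of female ASFRs = 87.43 + 148.95 + 123.87 + 82.04 + 28.26 + 5.03 = 475.58
GRR = 5 × 475.58 / 1000 = 2.3779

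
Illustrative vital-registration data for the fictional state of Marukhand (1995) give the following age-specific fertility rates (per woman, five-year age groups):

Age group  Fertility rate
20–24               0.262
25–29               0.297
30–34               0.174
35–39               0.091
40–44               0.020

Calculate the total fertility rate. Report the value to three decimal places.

4.220

Sum of ASFRs = 0.262 + 0.297 + 0.174 + 0.091 + 0.020 = 0.844
TFR = 5 × 0.844 = 4.22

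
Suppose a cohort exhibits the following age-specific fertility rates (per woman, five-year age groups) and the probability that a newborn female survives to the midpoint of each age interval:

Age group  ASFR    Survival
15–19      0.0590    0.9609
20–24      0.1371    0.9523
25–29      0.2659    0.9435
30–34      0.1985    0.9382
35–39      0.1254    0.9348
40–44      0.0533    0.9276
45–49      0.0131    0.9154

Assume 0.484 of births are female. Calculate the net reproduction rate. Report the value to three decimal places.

1.943

Proportion female at birth = 0.484.
Weighting each age-specific rate by interval width and survival:
  15–19: 5 × 0.0590 × 0.9609 = 0.28347
  20–24: 5 × 0.1371 × 0.9523 = 0.65280
  25–29: 5 × 0.2659 × 0.9435 = 1.25438
  30–34: 5 × 0.1985 × 0.9382 = 0.93116
  35–39: 5 × 0.1254 × 0.9348 = 0.58612
  40–44: 5 × 0.0533 × 0.9276 = 0.24721
  45–49: 5 × 0.0131 × 0.9154 = 0.05996
Sum = 4.01510
NRR = 0.484 × 4.01510 = 1.94331
An NRR exceeding 1 indicates intrinsic growth under these rates.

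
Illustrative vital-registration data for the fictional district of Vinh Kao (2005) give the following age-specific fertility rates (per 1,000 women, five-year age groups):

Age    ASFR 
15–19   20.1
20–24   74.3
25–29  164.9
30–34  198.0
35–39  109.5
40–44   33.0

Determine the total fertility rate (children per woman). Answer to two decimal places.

Sum of ASFRs = 20.1 + 74.3 + 164.9 + 198.0 + 109.5 + 33.0 = 599.8
TFR = 5 × 599.8 / 1000 = 2.999

3.00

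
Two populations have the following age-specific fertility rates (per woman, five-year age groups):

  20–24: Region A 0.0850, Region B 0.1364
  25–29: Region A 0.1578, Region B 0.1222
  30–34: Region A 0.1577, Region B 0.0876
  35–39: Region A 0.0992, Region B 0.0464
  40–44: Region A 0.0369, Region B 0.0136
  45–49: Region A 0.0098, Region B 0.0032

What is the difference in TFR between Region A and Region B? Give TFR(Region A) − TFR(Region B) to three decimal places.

0.685

Region A:
  Sum of ASFRs = 0.0850 + 0.1578 + 0.1577 + 0.0992 + 0.0369 + 0.0098 = 0.5464
  TFR = 5 × 0.5464 = 2.732
Region B:
  Sum of ASFRs = 0.1364 + 0.1222 + 0.0876 + 0.0464 + 0.0136 + 0.0032 = 0.4094
  TFR = 5 × 0.4094 = 2.047
Difference = 2.732 − 2.047 = 0.685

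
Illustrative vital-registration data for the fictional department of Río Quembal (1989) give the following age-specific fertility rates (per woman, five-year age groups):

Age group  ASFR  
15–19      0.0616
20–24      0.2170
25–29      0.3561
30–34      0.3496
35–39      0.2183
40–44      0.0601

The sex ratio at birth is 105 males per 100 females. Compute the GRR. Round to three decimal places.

Proportion female at birth = 100 / (100 + 105) = 0.48780.
Sum of ASFRs = 0.0616 + 0.2170 + 0.3561 + 0.3496 + 0.2183 + 0.0601 = 1.2627
TFR = 5 × 1.2627 = 6.3135
GRR = 0.48780 × 6.3135 = 3.07973

3.080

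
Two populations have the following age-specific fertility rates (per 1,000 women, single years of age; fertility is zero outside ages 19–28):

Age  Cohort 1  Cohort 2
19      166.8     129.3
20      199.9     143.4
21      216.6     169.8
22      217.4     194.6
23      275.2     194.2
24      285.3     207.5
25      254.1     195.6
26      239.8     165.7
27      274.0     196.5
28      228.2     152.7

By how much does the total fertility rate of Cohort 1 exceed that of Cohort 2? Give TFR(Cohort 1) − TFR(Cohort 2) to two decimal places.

0.61

Cohort 1:
  Sum of ASFRs = 166.8 + 199.9 + 216.6 + 217.4 + 275.2 + 285.3 + 254.1 + 239.8 + 274.0 + 228.2 = 2357.3
  TFR = 2357.3 / 1000 = 2.3573
Cohort 2:
  Sum of ASFRs = 129.3 + 143.4 + 169.8 + 194.6 + 194.2 + 207.5 + 195.6 + 165.7 + 196.5 + 152.7 = 1749.3
  TFR = 1749.3 / 1000 = 1.7493
Difference = 2.3573 − 1.7493 = 0.608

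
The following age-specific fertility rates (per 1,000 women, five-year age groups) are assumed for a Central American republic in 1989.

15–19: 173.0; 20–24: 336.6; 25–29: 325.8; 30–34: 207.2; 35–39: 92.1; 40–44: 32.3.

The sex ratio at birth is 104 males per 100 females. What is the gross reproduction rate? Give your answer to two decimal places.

Proportion female at birth = 100 / (100 + 104) = 0.49020.
Sum of ASFRs = 173.0 + 336.6 + 325.8 + 207.2 + 92.1 + 32.3 = 1167.0
TFR = 5 × 1167.0 / 1000 = 5.835
GRR = 0.49020 × 5.835 = 2.86032

2.86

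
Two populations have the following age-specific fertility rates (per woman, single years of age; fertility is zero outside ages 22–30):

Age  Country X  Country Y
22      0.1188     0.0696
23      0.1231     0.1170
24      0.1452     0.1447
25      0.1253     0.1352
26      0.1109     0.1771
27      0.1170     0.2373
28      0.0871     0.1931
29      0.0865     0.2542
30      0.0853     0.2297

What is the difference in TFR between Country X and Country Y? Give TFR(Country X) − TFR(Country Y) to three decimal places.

-0.559

Country X:
  Sum of ASFRs = 0.1188 + 0.1231 + 0.1452 + 0.1253 + 0.1109 + 0.1170 + 0.0871 + 0.0865 + 0.0853 = 0.9992
  TFR = 0.9992
Country Y:
  Sum of ASFRs = 0.0696 + 0.1170 + 0.1447 + 0.1352 + 0.1771 + 0.2373 + 0.1931 + 0.2542 + 0.2297 = 1.5579
  TFR = 1.5579
Difference = 0.9992 − 1.5579 = -0.5587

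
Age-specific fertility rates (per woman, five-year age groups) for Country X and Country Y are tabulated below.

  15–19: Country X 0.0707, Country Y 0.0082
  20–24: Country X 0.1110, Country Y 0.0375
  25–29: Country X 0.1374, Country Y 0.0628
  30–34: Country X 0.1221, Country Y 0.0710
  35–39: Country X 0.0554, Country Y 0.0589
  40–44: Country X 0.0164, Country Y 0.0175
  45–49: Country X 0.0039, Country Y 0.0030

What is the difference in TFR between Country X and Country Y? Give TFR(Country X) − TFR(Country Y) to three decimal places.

Country X:
  Sum of ASFRs = 0.0707 + 0.1110 + 0.1374 + 0.1221 + 0.0554 + 0.0164 + 0.0039 = 0.5169
  TFR = 5 × 0.5169 = 2.5845
Country Y:
  Sum of ASFRs = 0.0082 + 0.0375 + 0.0628 + 0.0710 + 0.0589 + 0.0175 + 0.0030 = 0.2589
  TFR = 5 × 0.2589 = 1.2945
Difference = 2.5845 − 1.2945 = 1.29

1.290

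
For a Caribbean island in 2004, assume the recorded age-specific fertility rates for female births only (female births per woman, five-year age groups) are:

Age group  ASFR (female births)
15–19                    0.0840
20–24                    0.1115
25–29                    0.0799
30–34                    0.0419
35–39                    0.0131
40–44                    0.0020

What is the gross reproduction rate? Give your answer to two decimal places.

Sum of female ASFRs = 0.0840 + 0.1115 + 0.0799 + 0.0419 + 0.0131 + 0.0020 = 0.3324
GRR = 5 × 0.3324 = 1.662

1.66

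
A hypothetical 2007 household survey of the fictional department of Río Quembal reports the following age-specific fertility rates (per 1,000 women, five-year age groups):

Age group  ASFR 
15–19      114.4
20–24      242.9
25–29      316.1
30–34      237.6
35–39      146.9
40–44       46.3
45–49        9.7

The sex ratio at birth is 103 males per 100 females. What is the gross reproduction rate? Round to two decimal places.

Proportion female at birth = 100 / (100 + 103) = 0.49261.
Sum of ASFRs = 114.4 + 242.9 + 316.1 + 237.6 + 146.9 + 46.3 + 9.7 = 1113.9
TFR = 5 × 1113.9 / 1000 = 5.5695
GRR = 0.49261 × 5.5695 = 2.74359

2.74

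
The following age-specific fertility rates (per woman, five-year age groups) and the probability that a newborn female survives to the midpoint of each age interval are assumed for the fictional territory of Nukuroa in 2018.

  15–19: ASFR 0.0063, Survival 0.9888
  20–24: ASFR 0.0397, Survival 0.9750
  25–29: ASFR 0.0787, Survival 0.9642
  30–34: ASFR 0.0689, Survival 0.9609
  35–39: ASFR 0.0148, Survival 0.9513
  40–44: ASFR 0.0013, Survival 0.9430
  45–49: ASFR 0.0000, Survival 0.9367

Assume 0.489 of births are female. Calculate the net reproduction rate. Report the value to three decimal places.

0.495

Proportion female at birth = 0.489.
Survival-weighted fertility by age (5·fₓ·Sₓ):
  15–19: 5 × 0.0063 × 0.9888 = 0.03115
  20–24: 5 × 0.0397 × 0.9750 = 0.19354
  25–29: 5 × 0.0787 × 0.9642 = 0.37941
  30–34: 5 × 0.0689 × 0.9609 = 0.33103
  35–39: 5 × 0.0148 × 0.9513 = 0.07040
  40–44: 5 × 0.0013 × 0.9430 = 0.00613
  45–49: 5 × 0.0000 × 0.9367 = 0.00000
Sum = 1.01166
NRR = 0.489 × 1.01166 = 0.49470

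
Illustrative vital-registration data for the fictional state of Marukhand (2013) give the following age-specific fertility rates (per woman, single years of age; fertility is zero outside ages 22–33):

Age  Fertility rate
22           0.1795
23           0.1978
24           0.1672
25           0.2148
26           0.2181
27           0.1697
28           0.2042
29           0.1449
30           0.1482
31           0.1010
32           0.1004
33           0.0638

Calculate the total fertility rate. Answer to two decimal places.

1.91

Sum of ASFRs = 0.1795 + 0.1978 + 0.1672 + 0.2148 + 0.2181 + 0.1697 + 0.2042 + 0.1449 + 0.1482 + 0.1010 + 0.1004 + 0.0638 = 1.9096
TFR = 1.9096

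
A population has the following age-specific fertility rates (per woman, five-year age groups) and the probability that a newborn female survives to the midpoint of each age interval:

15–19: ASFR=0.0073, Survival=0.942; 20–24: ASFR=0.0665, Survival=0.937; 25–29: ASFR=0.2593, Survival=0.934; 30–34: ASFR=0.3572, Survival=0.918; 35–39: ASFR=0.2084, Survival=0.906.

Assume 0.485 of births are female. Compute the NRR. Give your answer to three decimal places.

Proportion female at birth = 0.485.
Per-age-group product (5 × ASFR × survival probability):
  15–19: 5 × 0.0073 × 0.942 = 0.03438
  20–24: 5 × 0.0665 × 0.937 = 0.31155
  25–29: 5 × 0.2593 × 0.934 = 1.21093
  30–34: 5 × 0.3572 × 0.918 = 1.63955
  35–39: 5 × 0.2084 × 0.906 = 0.94405
Sum = 4.14046
NRR = 0.485 × 4.14046 = 2.00812

2.008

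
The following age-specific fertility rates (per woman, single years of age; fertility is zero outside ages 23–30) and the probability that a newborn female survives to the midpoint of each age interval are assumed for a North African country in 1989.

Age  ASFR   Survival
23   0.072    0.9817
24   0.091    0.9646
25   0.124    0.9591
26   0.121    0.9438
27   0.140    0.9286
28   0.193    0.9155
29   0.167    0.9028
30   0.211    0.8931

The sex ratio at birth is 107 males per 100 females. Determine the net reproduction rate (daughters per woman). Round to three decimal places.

0.501

Proportion female at birth = 100 / (100 + 107) = 0.48309.
Survival-weighted fertility by age (1·fₓ·Sₓ):
  23: 1 × 0.072 × 0.9817 = 0.07068
  24: 1 × 0.091 × 0.9646 = 0.08778
  25: 1 × 0.124 × 0.9591 = 0.11893
  26: 1 × 0.121 × 0.9438 = 0.11420
  27: 1 × 0.140 × 0.9286 = 0.13000
  28: 1 × 0.193 × 0.9155 = 0.17669
  29: 1 × 0.167 × 0.9028 = 0.15077
  30: 1 × 0.211 × 0.8931 = 0.18844
Sum = 1.03749
NRR = 0.48309 × 1.03749 = 0.50120
NRR < 1, so the cohort does not fully replace itself.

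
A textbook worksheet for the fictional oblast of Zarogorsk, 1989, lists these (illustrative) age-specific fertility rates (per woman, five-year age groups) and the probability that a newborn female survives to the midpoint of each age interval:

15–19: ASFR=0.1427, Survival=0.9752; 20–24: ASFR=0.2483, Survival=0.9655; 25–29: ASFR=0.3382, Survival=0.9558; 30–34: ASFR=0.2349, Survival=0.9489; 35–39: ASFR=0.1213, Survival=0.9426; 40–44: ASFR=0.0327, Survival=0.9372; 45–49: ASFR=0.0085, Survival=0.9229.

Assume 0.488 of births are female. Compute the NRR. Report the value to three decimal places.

2.630

Proportion female at birth = 0.488.
Per-age-group product (5 × ASFR × survival probability):
  15–19: 5 × 0.1427 × 0.9752 = 0.69581
  20–24: 5 × 0.2483 × 0.9655 = 1.19867
  25–29: 5 × 0.3382 × 0.9558 = 1.61626
  30–34: 5 × 0.2349 × 0.9489 = 1.11448
  35–39: 5 × 0.1213 × 0.9426 = 0.57169
  40–44: 5 × 0.0327 × 0.9372 = 0.15323
  45–49: 5 × 0.0085 × 0.9229 = 0.03922
Sum = 5.38936
NRR = 0.488 × 5.38936 = 2.63001
With NRR above 1 the population is above replacement fertility.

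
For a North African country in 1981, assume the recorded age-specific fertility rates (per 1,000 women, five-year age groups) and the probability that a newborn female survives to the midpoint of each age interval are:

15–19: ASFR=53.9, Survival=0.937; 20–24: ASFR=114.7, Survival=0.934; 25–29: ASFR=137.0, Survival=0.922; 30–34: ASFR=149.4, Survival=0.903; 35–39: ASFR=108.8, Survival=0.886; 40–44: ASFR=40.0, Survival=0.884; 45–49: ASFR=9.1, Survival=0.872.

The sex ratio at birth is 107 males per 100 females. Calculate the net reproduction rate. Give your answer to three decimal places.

1.349

Proportion female at birth = 100 / (100 + 107) = 0.48309.
Weighting each age-specific rate by interval width and survival:
  15–19: 5 × 53.9/1000 × 0.937 = 0.25252
  20–24: 5 × 114.7/1000 × 0.934 = 0.53565
  25–29: 5 × 137.0/1000 × 0.922 = 0.63157
  30–34: 5 × 149.4/1000 × 0.903 = 0.67454
  35–39: 5 × 108.8/1000 × 0.886 = 0.48198
  40–44: 5 × 40.0/1000 × 0.884 = 0.17680
  45–49: 5 × 9.1/1000 × 0.872 = 0.03968
Sum = 2.79274
NRR = 0.48309 × 2.79274 = 1.34914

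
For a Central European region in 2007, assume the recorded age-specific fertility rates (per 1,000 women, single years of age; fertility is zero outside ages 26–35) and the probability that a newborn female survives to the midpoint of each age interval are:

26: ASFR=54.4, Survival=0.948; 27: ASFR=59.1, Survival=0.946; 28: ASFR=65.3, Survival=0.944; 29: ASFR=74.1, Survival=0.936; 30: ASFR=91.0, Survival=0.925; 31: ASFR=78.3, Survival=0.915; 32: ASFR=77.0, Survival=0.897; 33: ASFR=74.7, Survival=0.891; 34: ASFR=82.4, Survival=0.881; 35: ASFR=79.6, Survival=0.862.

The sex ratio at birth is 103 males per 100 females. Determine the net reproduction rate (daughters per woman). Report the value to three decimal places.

0.331

Proportion female at birth = 100 / (100 + 103) = 0.49261.
Weighting each age-specific rate by interval width and survival:
  26: 1 × 54.4/1000 × 0.948 = 0.05157
  27: 1 × 59.1/1000 × 0.946 = 0.05591
  28: 1 × 65.3/1000 × 0.944 = 0.06164
  29: 1 × 74.1/1000 × 0.936 = 0.06936
  30: 1 × 91.0/1000 × 0.925 = 0.08418
  31: 1 × 78.3/1000 × 0.915 = 0.07164
  32: 1 × 77.0/1000 × 0.897 = 0.06907
  33: 1 × 74.7/1000 × 0.891 = 0.06656
  34: 1 × 82.4/1000 × 0.881 = 0.07259
  35: 1 × 79.6/1000 × 0.862 = 0.06862
Sum = 0.67114
NRR = 0.49261 × 0.67114 = 0.33061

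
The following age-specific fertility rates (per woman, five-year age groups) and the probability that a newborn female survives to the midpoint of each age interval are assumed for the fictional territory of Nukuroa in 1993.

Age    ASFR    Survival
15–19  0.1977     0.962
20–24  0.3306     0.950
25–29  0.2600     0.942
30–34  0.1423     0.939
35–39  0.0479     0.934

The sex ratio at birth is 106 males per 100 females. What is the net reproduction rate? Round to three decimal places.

Proportion female at birth = 100 / (100 + 106) = 0.48544.
Per-age-group product (5 × ASFR × survival probability):
  15–19: 5 × 0.1977 × 0.962 = 0.95094
  20–24: 5 × 0.3306 × 0.950 = 1.57035
  25–29: 5 × 0.2600 × 0.942 = 1.22460
  30–34: 5 × 0.1423 × 0.939 = 0.66810
  35–39: 5 × 0.0479 × 0.934 = 0.22369
Sum = 4.63768
NRR = 0.48544 × 4.63768 = 2.25132
NRR > 1, so each generation more than replaces itself.

2.251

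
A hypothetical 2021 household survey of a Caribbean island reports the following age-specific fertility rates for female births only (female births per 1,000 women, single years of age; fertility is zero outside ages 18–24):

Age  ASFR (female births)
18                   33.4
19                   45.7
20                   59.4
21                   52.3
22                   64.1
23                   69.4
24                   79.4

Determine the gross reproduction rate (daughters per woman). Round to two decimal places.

0.40

Sum of female ASFRs = 33.4 + 45.7 + 59.4 + 52.3 + 64.1 + 69.4 + 79.4 = 403.7
GRR = 403.7 / 1000 = 0.4037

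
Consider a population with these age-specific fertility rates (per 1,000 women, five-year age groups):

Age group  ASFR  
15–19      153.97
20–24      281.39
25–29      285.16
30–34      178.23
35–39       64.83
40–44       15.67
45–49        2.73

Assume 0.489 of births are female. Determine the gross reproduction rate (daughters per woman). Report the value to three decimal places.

Proportion female at birth = 0.489.
Sum of ASFRs = 153.97 + 281.39 + 285.16 + 178.23 + 64.83 + 15.67 + 2.73 = 981.98
TFR = 5 × 981.98 / 1000 = 4.9099
GRR = 0.489 × 4.9099 = 2.40094

2.401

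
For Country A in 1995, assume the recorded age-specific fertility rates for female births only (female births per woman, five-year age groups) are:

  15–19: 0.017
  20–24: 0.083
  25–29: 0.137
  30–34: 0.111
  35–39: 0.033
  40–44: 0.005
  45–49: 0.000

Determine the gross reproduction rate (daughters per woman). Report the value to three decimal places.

1.930

Sum of female ASFRs = 0.017 + 0.083 + 0.137 + 0.111 + 0.033 + 0.005 + 0.000 = 0.386
GRR = 5 × 0.386 = 1.93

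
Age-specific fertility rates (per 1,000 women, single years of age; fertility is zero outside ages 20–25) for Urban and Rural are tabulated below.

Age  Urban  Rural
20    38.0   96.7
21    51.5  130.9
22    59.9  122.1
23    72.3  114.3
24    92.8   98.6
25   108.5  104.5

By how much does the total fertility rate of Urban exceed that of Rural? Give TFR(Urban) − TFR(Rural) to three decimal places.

-0.244

Urban:
  Sum of ASFRs = 38.0 + 51.5 + 59.9 + 72.3 + 92.8 + 108.5 = 423.0
  TFR = 423.0 / 1000 = 0.423
Rural:
  Sum of ASFRs = 96.7 + 130.9 + 122.1 + 114.3 + 98.6 + 104.5 = 667.1
  TFR = 667.1 / 1000 = 0.6671
Difference = 0.423 − 0.6671 = -0.2441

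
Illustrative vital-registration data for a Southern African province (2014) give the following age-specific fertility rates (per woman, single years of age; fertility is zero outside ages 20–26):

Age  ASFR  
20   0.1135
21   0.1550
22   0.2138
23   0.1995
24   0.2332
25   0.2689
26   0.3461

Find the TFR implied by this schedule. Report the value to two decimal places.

Sum of ASFRs = 0.1135 + 0.1550 + 0.2138 + 0.1995 + 0.2332 + 0.2689 + 0.3461 = 1.5300
TFR = 1.53

1.53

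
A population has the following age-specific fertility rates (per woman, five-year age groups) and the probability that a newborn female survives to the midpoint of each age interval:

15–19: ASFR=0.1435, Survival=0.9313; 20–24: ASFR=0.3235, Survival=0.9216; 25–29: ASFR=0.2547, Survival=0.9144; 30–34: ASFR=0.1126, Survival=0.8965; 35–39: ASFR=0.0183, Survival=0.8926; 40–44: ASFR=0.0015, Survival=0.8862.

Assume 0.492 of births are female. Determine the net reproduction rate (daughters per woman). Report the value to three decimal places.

Proportion female at birth = 0.492.
Weighting each age-specific rate by interval width and survival:
  15–19: 5 × 0.1435 × 0.9313 = 0.66821
  20–24: 5 × 0.3235 × 0.9216 = 1.49069
  25–29: 5 × 0.2547 × 0.9144 = 1.16449
  30–34: 5 × 0.1126 × 0.8965 = 0.50473
  35–39: 5 × 0.0183 × 0.8926 = 0.08167
  40–44: 5 × 0.0015 × 0.8862 = 0.00665
Sum = 3.91644
NRR = 0.492 × 3.91644 = 1.92689

1.927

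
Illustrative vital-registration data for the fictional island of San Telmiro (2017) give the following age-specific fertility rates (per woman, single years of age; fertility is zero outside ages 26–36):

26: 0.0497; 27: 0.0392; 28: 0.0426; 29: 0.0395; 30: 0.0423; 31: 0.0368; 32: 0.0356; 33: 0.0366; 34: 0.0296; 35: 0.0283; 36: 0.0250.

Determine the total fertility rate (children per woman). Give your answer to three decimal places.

0.405

Sum of ASFRs = 0.0497 + 0.0392 + 0.0426 + 0.0395 + 0.0423 + 0.0368 + 0.0356 + 0.0366 + 0.0296 + 0.0283 + 0.0250 = 0.4052
TFR = 0.4052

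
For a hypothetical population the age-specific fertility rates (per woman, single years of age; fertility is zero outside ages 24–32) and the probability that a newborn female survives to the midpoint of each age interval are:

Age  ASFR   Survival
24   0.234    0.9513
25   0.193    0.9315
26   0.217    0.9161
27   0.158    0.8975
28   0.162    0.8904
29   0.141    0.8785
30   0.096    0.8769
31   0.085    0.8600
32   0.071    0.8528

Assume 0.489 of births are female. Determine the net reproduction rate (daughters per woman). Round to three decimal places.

Proportion female at birth = 0.489.
Per-age-group product (1 × ASFR × survival probability):
  24: 1 × 0.234 × 0.9513 = 0.22260
  25: 1 × 0.193 × 0.9315 = 0.17978
  26: 1 × 0.217 × 0.9161 = 0.19879
  27: 1 × 0.158 × 0.8975 = 0.14181
  28: 1 × 0.162 × 0.8904 = 0.14424
  29: 1 × 0.141 × 0.8785 = 0.12387
  30: 1 × 0.096 × 0.8769 = 0.08418
  31: 1 × 0.085 × 0.8600 = 0.07310
  32: 1 × 0.071 × 0.8528 = 0.06055
Sum = 1.22892
NRR = 0.489 × 1.22892 = 0.60094
An NRR under 1 implies long-run decline under these rates.

0.601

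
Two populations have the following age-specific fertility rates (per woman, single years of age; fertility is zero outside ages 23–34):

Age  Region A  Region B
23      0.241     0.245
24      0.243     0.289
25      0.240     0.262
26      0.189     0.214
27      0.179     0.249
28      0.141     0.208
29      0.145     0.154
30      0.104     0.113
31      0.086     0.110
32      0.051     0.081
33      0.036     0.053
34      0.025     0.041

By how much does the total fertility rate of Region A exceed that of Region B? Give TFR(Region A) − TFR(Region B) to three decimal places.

Region A:
  Sum of ASFRs = 0.241 + 0.243 + 0.240 + 0.189 + 0.179 + 0.141 + 0.145 + 0.104 + 0.086 + 0.051 + 0.036 + 0.025 = 1.680
  TFR = 1.68
Region B:
  Sum of ASFRs = 0.245 + 0.289 + 0.262 + 0.214 + 0.249 + 0.208 + 0.154 + 0.113 + 0.110 + 0.081 + 0.053 + 0.041 = 2.019
  TFR = 2.019
Difference = 1.68 − 2.019 = -0.339

-0.339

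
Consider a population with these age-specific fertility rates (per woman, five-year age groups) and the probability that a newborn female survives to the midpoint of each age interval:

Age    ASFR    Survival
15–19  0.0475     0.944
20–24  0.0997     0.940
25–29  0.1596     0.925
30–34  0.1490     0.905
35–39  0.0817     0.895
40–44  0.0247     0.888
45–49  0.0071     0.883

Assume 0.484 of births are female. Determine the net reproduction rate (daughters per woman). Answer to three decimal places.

1.264

Proportion female at birth = 0.484.
Each age group contributes 5 × ASFR × survival:
  15–19: 5 × 0.0475 × 0.944 = 0.22420
  20–24: 5 × 0.0997 × 0.940 = 0.46859
  25–29: 5 × 0.1596 × 0.925 = 0.73815
  30–34: 5 × 0.1490 × 0.905 = 0.67423
  35–39: 5 × 0.0817 × 0.895 = 0.36561
  40–44: 5 × 0.0247 × 0.888 = 0.10967
  45–49: 5 × 0.0071 × 0.883 = 0.03135
Sum = 2.61180
NRR = 0.484 × 2.61180 = 1.26411
NRR > 1, so each generation more than replaces itself.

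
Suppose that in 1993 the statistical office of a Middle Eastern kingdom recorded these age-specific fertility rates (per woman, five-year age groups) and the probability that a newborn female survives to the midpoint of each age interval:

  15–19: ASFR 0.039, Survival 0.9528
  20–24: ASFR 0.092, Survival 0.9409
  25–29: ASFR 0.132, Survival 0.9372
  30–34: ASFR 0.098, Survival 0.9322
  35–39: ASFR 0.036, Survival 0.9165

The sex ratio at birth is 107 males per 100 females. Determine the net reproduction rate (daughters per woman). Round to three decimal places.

Proportion female at birth = 100 / (100 + 107) = 0.48309.
Weighting each age-specific rate by interval width and survival:
  15–19: 5 × 0.039 × 0.9528 = 0.18580
  20–24: 5 × 0.092 × 0.9409 = 0.43281
  25–29: 5 × 0.132 × 0.9372 = 0.61855
  30–34: 5 × 0.098 × 0.9322 = 0.45678
  35–39: 5 × 0.036 × 0.9165 = 0.16497
Sum = 1.85891
NRR = 0.48309 × 1.85891 = 0.89802

0.898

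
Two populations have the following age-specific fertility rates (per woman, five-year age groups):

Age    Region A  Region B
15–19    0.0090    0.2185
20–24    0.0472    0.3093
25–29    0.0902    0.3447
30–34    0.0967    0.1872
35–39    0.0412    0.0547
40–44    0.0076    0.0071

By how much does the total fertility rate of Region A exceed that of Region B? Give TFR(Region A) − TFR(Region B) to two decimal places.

Region A:
  Sum of ASFRs = 0.0090 + 0.0472 + 0.0902 + 0.0967 + 0.0412 + 0.0076 = 0.2919
  TFR = 5 × 0.2919 = 1.4595
Region B:
  Sum of ASFRs = 0.2185 + 0.3093 + 0.3447 + 0.1872 + 0.0547 + 0.0071 = 1.1215
  TFR = 5 × 1.1215 = 5.6075
Difference = 1.4595 − 5.6075 = -4.148

-4.15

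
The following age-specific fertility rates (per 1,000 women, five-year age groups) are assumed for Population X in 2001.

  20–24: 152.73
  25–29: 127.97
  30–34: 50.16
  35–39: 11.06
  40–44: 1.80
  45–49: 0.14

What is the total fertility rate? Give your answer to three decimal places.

Sum of ASFRs = 152.73 + 127.97 + 50.16 + 11.06 + 1.80 + 0.14 = 343.86
TFR = 5 × 343.86 / 1000 = 1.7193

1.719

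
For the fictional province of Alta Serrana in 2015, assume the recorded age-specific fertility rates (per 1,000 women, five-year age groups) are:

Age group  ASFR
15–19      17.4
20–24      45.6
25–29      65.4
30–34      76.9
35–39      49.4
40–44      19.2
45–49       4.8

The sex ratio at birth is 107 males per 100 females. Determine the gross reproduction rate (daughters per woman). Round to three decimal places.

0.673

Proportion female at birth = 100 / (100 + 107) = 0.48309.
Sum of ASFRs = 17.4 + 45.6 + 65.4 + 76.9 + 49.4 + 19.2 + 4.8 = 278.7
TFR = 5 × 278.7 / 1000 = 1.3935
GRR = 0.48309 × 1.3935 = 0.67319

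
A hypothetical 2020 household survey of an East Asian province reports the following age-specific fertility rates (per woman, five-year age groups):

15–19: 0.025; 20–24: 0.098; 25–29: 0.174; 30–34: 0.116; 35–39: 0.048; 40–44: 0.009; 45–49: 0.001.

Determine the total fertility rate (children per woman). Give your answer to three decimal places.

2.355

Sum of ASFRs = 0.025 + 0.098 + 0.174 + 0.116 + 0.048 + 0.009 + 0.001 = 0.471
TFR = 5 × 0.471 = 2.355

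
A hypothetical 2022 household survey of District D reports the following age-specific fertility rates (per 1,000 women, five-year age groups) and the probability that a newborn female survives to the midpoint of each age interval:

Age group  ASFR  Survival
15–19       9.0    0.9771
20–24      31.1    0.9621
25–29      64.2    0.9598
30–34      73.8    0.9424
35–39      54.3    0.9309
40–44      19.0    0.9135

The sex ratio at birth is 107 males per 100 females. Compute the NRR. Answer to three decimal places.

Proportion female at birth = 100 / (100 + 107) = 0.48309.
Each age group contributes 5 × ASFR × survival:
  15–19: 5 × 9.0/1000 × 0.9771 = 0.04397
  20–24: 5 × 31.1/1000 × 0.9621 = 0.14961
  25–29: 5 × 64.2/1000 × 0.9598 = 0.30810
  30–34: 5 × 73.8/1000 × 0.9424 = 0.34775
  35–39: 5 × 54.3/1000 × 0.9309 = 0.25274
  40–44: 5 × 19.0/1000 × 0.9135 = 0.08678
Sum = 1.18895
NRR = 0.48309 × 1.18895 = 0.57437

0.574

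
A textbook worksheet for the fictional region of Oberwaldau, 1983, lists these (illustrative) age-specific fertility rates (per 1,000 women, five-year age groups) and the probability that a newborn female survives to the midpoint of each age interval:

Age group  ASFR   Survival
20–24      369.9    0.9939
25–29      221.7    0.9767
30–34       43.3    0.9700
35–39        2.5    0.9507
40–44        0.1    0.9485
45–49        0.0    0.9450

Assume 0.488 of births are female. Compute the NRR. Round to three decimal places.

1.534

Proportion female at birth = 0.488.
Weighting each age-specific rate by interval width and survival:
  20–24: 5 × 369.9/1000 × 0.9939 = 1.83822
  25–29: 5 × 221.7/1000 × 0.9767 = 1.08267
  30–34: 5 × 43.3/1000 × 0.9700 = 0.21001
  35–39: 5 × 2.5/1000 × 0.9507 = 0.01188
  40–44: 5 × 0.1/1000 × 0.9485 = 0.00047
  45–49: 5 × 0.0/1000 × 0.9450 = 0.00000
Sum = 3.14325
NRR = 0.488 × 3.14325 = 1.53391
An NRR exceeding 1 indicates intrinsic growth under these rates.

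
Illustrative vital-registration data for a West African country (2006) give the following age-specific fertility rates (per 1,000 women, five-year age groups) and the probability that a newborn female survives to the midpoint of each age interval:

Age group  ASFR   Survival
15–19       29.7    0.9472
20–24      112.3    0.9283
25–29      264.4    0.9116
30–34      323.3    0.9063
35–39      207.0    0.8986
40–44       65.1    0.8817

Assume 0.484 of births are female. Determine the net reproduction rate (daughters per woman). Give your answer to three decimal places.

Proportion female at birth = 0.484.
Each age group contributes 5 × ASFR × survival:
  15–19: 5 × 29.7/1000 × 0.9472 = 0.14066
  20–24: 5 × 112.3/1000 × 0.9283 = 0.52124
  25–29: 5 × 264.4/1000 × 0.9116 = 1.20514
  30–34: 5 × 323.3/1000 × 0.9063 = 1.46503
  35–39: 5 × 207.0/1000 × 0.8986 = 0.93005
  40–44: 5 × 65.1/1000 × 0.8817 = 0.28699
Sum = 4.54911
NRR = 0.484 × 4.54911 = 2.20177

2.202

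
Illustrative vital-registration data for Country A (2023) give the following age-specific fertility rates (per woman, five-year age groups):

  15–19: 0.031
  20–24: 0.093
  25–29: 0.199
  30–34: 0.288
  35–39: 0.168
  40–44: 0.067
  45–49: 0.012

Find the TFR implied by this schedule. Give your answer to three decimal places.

4.290

Sum of ASFRs = 0.031 + 0.093 + 0.199 + 0.288 + 0.168 + 0.067 + 0.012 = 0.858
TFR = 5 × 0.858 = 4.29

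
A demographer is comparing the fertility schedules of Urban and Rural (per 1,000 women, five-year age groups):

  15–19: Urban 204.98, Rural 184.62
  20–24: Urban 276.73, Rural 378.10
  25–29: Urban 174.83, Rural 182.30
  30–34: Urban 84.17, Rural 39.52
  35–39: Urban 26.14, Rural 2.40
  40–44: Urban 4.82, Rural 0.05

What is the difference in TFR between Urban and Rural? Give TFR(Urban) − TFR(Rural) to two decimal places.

Urban:
  Sum of ASFRs = 204.98 + 276.73 + 174.83 + 84.17 + 26.14 + 4.82 = 771.67
  TFR = 5 × 771.67 / 1000 = 3.85835
Rural:
  Sum of ASFRs = 184.62 + 378.10 + 182.30 + 39.52 + 2.40 + 0.05 = 786.99
  TFR = 5 × 786.99 / 1000 = 3.93495
Difference = 3.85835 − 3.93495 = -0.0766

-0.08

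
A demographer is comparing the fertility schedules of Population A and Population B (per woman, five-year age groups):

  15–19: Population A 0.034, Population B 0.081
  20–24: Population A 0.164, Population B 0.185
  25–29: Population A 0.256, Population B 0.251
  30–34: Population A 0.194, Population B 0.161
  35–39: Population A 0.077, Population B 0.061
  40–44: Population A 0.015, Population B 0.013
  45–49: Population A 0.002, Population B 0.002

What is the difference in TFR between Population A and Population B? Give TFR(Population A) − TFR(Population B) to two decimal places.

Population A:
  Sum of ASFRs = 0.034 + 0.164 + 0.256 + 0.194 + 0.077 + 0.015 + 0.002 = 0.742
  TFR = 5 × 0.742 = 3.71
Population B:
  Sum of ASFRs = 0.081 + 0.185 + 0.251 + 0.161 + 0.061 + 0.013 + 0.002 = 0.754
  TFR = 5 × 0.754 = 3.77
Difference = 3.71 − 3.77 = -0.06

-0.06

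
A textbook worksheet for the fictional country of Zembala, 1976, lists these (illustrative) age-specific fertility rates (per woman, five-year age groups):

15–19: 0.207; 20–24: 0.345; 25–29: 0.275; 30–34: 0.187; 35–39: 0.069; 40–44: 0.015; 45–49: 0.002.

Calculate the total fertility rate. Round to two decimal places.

5.50

Sum of ASFRs = 0.207 + 0.345 + 0.275 + 0.187 + 0.069 + 0.015 + 0.002 = 1.100
TFR = 5 × 1.100 = 5.5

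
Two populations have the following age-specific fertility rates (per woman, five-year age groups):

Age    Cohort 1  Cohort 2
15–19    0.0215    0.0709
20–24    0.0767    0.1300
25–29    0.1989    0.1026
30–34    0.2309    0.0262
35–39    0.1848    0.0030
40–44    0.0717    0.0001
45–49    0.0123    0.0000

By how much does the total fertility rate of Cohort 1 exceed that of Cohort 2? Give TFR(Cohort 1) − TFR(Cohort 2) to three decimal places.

2.320

Cohort 1:
  Sum of ASFRs = 0.0215 + 0.0767 + 0.1989 + 0.2309 + 0.1848 + 0.0717 + 0.0123 = 0.7968
  TFR = 5 × 0.7968 = 3.984
Cohort 2:
  Sum of ASFRs = 0.0709 + 0.1300 + 0.1026 + 0.0262 + 0.0030 + 0.0001 + 0.0000 = 0.3328
  TFR = 5 × 0.3328 = 1.664
Difference = 3.984 − 1.664 = 2.32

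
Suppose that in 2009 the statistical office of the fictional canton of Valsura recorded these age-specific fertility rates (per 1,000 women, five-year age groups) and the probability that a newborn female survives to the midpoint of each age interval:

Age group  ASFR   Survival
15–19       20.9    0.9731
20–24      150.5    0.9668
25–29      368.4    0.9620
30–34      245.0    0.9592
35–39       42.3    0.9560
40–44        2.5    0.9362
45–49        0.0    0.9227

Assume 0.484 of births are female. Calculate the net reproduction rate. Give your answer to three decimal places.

Proportion female at birth = 0.484.
Each age group contributes 5 × ASFR × survival:
  15–19: 5 × 20.9/1000 × 0.9731 = 0.10169
  20–24: 5 × 150.5/1000 × 0.9668 = 0.72752
  25–29: 5 × 368.4/1000 × 0.9620 = 1.77200
  30–34: 5 × 245.0/1000 × 0.9592 = 1.17502
  35–39: 5 × 42.3/1000 × 0.9560 = 0.20219
  40–44: 5 × 2.5/1000 × 0.9362 = 0.01170
  45–49: 5 × 0.0/1000 × 0.9227 = 0.00000
Sum = 3.99012
NRR = 0.484 × 3.99012 = 1.93122
NRR > 1, so each generation more than replaces itself.

1.931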